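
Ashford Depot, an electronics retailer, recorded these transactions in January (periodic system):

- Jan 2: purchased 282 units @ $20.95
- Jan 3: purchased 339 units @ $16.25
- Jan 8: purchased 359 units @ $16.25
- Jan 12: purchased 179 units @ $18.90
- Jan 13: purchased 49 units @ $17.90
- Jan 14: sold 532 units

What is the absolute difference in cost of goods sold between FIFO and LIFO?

FIFO COGS: 282 @ $20.95 + 250 @ $16.25 = $9,970.40
LIFO COGS: 49 @ $17.90 + 179 @ $18.90 + 304 @ $16.25 = $9,200.20
Difference = |$9,970.40 − $9,200.20| = $770.20

$770.20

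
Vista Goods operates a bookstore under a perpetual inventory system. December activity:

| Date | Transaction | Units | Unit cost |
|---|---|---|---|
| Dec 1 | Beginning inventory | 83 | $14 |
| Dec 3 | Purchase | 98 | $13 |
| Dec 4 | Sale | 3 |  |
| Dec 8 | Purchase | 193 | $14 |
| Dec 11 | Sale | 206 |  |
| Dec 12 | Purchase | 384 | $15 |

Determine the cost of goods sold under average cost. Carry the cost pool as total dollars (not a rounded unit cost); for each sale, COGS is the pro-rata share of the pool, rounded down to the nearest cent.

COGS = $2,870.85

After Dec 1: 83 on hand, pool $1,162.00 (≈ $14.0000 each)
After Dec 3: 181 on hand, pool $2,436.00 (≈ $13.4586 each)
Dec 4, sell 3: 3/181 × $2,436.00 → $40.37
After Dec 8: 371 on hand, pool $5,097.63 (≈ $13.7402 each)
Dec 11, sell 206: 206/371 × $5,097.63 → $2,830.48
After Dec 12: 549 on hand, pool $8,027.15 (≈ $14.6214 each)
Total COGS = $40.37 + $2,830.48 = $2,870.85
Ending inventory (cost pool remaining) = $8,027.15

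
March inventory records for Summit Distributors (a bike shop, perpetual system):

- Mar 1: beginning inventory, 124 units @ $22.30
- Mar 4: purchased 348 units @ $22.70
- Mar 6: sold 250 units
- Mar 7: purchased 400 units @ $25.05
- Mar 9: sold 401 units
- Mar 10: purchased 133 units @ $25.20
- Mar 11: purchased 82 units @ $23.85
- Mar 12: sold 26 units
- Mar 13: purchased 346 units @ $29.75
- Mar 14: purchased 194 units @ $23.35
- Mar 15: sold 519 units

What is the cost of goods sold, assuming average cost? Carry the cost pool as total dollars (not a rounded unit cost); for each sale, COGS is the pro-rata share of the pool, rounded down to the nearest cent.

After Mar 1: 124 on hand, pool $2,765.20 (≈ $22.3000 each)
After Mar 4: 472 on hand, pool $10,664.80 (≈ $22.5949 each)
Mar 6, sell 250: 250/472 × $10,664.80 → $5,648.72
After Mar 7: 622 on hand, pool $15,036.08 (≈ $24.1738 each)
Mar 9, sell 401: 401/622 × $15,036.08 → $9,693.67
After Mar 10: 354 on hand, pool $8,694.01 (≈ $24.5594 each)
After Mar 11: 436 on hand, pool $10,649.71 (≈ $24.4259 each)
Mar 12, sell 26: 26/436 × $10,649.71 → $635.07
After Mar 13: 756 on hand, pool $20,308.14 (≈ $26.8626 each)
After Mar 14: 950 on hand, pool $24,838.04 (≈ $26.1453 each)
Mar 15, sell 519: 519/950 × $24,838.04 → $13,569.41
Total COGS = $5,648.72 + $9,693.67 + $635.07 + $13,569.41 = $29,546.87
Ending inventory (cost pool remaining) = $11,268.63

COGS = $29,546.87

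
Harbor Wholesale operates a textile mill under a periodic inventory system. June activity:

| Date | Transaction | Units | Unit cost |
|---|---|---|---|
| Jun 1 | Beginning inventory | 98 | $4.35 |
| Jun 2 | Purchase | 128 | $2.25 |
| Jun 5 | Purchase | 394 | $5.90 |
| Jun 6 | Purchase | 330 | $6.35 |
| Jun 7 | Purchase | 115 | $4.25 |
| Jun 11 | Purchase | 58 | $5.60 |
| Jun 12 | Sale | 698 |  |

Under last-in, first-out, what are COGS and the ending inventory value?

Jun 12, 698 sold [LIFO — newest first]: 58 @ $5.60 + 115 @ $4.25 + 330 @ $6.35 + 195 @ $5.90 = $4,059.55
Ending inventory: 98 @ $4.35 + 128 @ $2.25 + 199 @ $5.90 = $1,888.40
Check: goods available $5,947.95 = COGS $4,059.55 + ending $1,888.40

COGS = $4,059.55; ending inventory = $1,888.40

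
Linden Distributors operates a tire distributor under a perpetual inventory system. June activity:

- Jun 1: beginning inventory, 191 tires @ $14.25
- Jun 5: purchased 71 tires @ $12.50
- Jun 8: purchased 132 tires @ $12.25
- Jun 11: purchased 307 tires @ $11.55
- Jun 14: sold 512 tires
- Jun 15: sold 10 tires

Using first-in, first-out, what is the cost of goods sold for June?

Jun 14, 512 sold [FIFO — oldest first]: 191 @ $14.25 + 71 @ $12.50 + 132 @ $12.25 + 118 @ $11.55 = $6,589.15
Jun 15, 10 sold [FIFO — oldest first]: 10 @ $11.55 = $115.50
Total COGS = $6,589.15 + $115.50 = $6,704.65
Ending inventory: 179 @ $11.55 = $2,067.45

COGS = $6,704.65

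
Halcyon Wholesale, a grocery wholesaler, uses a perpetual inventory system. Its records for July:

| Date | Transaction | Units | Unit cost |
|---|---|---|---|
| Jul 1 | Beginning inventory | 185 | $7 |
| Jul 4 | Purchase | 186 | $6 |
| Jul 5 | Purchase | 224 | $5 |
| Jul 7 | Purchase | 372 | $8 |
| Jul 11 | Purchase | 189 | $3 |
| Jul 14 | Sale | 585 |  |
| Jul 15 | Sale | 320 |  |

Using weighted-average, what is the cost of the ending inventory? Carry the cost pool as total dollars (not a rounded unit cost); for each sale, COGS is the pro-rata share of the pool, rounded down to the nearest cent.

After Jul 1: 185 on hand, pool $1,295.00 (≈ $7.0000 each)
After Jul 4: 371 on hand, pool $2,411.00 (≈ $6.4987 each)
After Jul 5: 595 on hand, pool $3,531.00 (≈ $5.9345 each)
After Jul 7: 967 on hand, pool $6,507.00 (≈ $6.7291 each)
After Jul 11: 1156 on hand, pool $7,074.00 (≈ $6.1194 each)
Jul 14, sell 585: 585/1156 × $7,074.00 → $3,579.83
Jul 15, sell 320: 320/571 × $3,494.17 → $1,958.20
Total COGS = $3,579.83 + $1,958.20 = $5,538.03
Ending inventory (cost pool remaining) = $1,535.97
Check: goods available $7,074.00 = COGS $5,538.03 + ending $1,535.97

Ending inventory = $1,535.97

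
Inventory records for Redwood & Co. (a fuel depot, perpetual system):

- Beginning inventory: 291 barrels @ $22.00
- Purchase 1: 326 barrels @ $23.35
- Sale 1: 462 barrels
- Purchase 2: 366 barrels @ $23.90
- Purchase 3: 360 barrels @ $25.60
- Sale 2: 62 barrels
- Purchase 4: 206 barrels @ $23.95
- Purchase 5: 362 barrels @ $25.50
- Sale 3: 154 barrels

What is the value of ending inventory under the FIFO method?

Ending inventory = $30,670.20

Sale 1 (462) [FIFO — oldest first]: 291 @ $22.00 + 171 @ $23.35 = $10,394.85
Sale 2 (62) [FIFO — oldest first]: 62 @ $23.35 = $1,447.70
Sale 3 (154) [FIFO — oldest first]: 93 @ $23.35 + 61 @ $23.90 = $3,629.45
Total COGS = $10,394.85 + $1,447.70 + $3,629.45 = $15,472.00
Ending inventory: 305 @ $23.90 + 360 @ $25.60 + 206 @ $23.95 + 362 @ $25.50 = $30,670.20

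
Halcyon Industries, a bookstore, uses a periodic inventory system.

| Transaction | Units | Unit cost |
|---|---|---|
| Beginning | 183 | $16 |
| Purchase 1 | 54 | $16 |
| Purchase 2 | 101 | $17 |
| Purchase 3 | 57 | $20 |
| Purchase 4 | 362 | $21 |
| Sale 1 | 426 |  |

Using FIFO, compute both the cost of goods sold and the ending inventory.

COGS = $7,300; ending inventory = $6,951

Sale 1 (426) [FIFO — oldest first]: 183 @ $16 + 54 @ $16 + 101 @ $17 + 57 @ $20 + 31 @ $21 = $7,300
Ending inventory: 331 @ $21 = $6,951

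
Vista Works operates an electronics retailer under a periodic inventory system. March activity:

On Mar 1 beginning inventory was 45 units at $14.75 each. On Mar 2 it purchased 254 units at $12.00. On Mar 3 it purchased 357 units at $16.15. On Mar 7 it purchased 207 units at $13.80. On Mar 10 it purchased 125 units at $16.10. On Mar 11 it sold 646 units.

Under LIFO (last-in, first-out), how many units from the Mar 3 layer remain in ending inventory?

43

Mar 11, 646 sold [LIFO — newest first]: 125 @ $16.10 + 207 @ $13.80 + 314 @ $16.15 = $9,940.20
Ending inventory: 45 @ $14.75 + 254 @ $12.00 + 43 @ $16.15 = $4,406.20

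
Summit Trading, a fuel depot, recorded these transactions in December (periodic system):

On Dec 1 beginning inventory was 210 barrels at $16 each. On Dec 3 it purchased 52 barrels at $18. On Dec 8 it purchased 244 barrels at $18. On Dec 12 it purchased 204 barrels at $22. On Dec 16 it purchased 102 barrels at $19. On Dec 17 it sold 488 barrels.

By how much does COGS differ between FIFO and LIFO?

FIFO COGS: 210 @ $16 + 52 @ $18 + 226 @ $18 = $8,364
LIFO COGS: 102 @ $19 + 204 @ $22 + 182 @ $18 = $9,702
Difference = |$8,364 − $9,702| = $1,338

$1,338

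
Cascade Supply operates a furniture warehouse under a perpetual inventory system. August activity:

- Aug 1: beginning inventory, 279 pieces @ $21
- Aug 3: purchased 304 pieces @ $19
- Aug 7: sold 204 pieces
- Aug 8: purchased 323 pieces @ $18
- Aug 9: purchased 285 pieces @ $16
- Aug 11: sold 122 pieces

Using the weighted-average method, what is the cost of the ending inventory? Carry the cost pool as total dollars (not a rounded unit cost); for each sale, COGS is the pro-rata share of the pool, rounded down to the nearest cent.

After Aug 1: 279 on hand, pool $5,859.00 (≈ $21.0000 each)
After Aug 3: 583 on hand, pool $11,635.00 (≈ $19.9571 each)
Aug 7, sell 204: 204/583 × $11,635.00 → $4,071.25
After Aug 8: 702 on hand, pool $13,377.75 (≈ $19.0566 each)
After Aug 9: 987 on hand, pool $17,937.75 (≈ $18.1740 each)
Aug 11, sell 122: 122/987 × $17,937.75 → $2,217.22
Total COGS = $4,071.25 + $2,217.22 = $6,288.47
Ending inventory (cost pool remaining) = $15,720.53

Ending inventory = $15,720.53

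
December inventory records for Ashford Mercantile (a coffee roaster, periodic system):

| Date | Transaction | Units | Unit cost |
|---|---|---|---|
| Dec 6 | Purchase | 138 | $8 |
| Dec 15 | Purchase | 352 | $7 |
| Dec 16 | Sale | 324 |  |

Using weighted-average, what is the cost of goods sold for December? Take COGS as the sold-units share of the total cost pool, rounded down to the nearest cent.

COGS = $2,359.24

Dec 16, sell 324: 324/490 × $3,568.00 → $2,359.24
Ending inventory (cost pool remaining) = $1,208.76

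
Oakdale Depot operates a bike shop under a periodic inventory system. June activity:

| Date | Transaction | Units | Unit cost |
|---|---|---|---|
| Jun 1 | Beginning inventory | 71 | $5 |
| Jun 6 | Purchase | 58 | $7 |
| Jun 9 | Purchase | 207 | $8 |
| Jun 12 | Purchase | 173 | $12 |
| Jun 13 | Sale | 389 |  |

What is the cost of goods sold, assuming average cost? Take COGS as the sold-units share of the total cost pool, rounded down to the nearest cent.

COGS = $3,433.74

Jun 13, sell 389: 389/509 × $4,493.00 → $3,433.74
Ending inventory (cost pool remaining) = $1,059.26
Check: goods available $4,493.00 = COGS $3,433.74 + ending $1,059.26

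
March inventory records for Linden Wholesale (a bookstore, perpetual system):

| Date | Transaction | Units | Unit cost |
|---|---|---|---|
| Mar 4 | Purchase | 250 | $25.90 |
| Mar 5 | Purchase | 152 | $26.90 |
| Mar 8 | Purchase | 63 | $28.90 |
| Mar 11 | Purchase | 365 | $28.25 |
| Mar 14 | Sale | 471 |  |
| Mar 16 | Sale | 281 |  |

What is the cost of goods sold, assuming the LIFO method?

COGS = $20,675.55

Mar 14, 471 sold [LIFO — newest first]: 365 @ $28.25 + 63 @ $28.90 + 43 @ $26.90 = $13,288.65
Mar 16, 281 sold [LIFO — newest first]: 109 @ $26.90 + 172 @ $25.90 = $7,386.90
Total COGS = $13,288.65 + $7,386.90 = $20,675.55
Ending inventory: 78 @ $25.90 = $2,020.20
Check: goods available $22,695.75 = COGS $20,675.55 + ending $2,020.20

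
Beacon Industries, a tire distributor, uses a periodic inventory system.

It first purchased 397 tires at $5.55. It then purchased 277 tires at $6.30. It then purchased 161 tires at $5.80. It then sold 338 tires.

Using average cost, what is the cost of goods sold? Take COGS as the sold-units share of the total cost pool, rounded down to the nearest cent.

COGS = $1,976.28

Sale 1, sell 338: 338/835 × $4,882.25 → $1,976.28
Ending inventory (cost pool remaining) = $2,905.97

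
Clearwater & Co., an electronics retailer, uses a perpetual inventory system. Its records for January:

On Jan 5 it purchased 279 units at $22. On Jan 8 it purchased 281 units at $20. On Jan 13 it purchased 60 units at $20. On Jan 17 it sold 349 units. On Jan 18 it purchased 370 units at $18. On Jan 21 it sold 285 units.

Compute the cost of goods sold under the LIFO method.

COGS = $12,126

Jan 17, 349 sold [LIFO — newest first]: 60 @ $20 + 281 @ $20 + 8 @ $22 = $6,996
Jan 21, 285 sold [LIFO — newest first]: 285 @ $18 = $5,130
Total COGS = $6,996 + $5,130 = $12,126
Ending inventory: 271 @ $22 + 85 @ $18 = $7,492
Check: goods available $19,618 = COGS $12,126 + ending $7,492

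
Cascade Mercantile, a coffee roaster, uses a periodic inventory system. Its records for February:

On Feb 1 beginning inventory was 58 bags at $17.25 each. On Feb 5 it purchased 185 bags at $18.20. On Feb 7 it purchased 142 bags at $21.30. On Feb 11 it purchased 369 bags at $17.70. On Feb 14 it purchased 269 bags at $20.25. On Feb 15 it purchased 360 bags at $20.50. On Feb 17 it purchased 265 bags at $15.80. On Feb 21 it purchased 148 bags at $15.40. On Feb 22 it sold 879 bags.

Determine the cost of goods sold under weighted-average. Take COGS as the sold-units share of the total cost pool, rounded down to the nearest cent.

COGS = $16,257.02

Feb 22, sell 879: 879/1796 × $33,216.85 → $16,257.02
Ending inventory (cost pool remaining) = $16,959.83
Check: goods available $33,216.85 = COGS $16,257.02 + ending $16,959.83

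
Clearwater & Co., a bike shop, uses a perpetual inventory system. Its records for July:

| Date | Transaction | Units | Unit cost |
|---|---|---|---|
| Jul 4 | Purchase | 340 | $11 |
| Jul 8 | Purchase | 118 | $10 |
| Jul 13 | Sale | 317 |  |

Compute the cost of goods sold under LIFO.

COGS = $3,369

Jul 13, 317 sold [LIFO — newest first]: 118 @ $10 + 199 @ $11 = $3,369
Ending inventory: 141 @ $11 = $1,551
Check: goods available $4,920 = COGS $3,369 + ending $1,551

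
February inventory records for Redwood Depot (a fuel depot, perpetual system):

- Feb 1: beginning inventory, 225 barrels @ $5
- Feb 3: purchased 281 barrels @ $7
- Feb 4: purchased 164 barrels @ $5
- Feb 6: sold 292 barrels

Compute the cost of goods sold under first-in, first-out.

Feb 6, 292 sold [FIFO — oldest first]: 225 @ $5 + 67 @ $7 = $1,594
Ending inventory: 214 @ $7 + 164 @ $5 = $2,318
Check: goods available $3,912 = COGS $1,594 + ending $2,318

COGS = $1,594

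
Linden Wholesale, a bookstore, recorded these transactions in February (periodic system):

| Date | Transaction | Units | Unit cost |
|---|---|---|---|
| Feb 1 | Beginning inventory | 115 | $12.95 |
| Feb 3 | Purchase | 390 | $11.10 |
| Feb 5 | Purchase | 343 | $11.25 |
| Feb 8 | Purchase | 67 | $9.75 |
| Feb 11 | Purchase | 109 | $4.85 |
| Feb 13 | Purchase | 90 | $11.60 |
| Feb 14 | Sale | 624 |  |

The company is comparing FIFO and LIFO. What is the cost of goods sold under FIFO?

FIFO COGS: 115 @ $12.95 + 390 @ $11.10 + 119 @ $11.25 = $7,157.00
LIFO COGS: 90 @ $11.60 + 109 @ $4.85 + 67 @ $9.75 + 343 @ $11.25 + 15 @ $11.10 = $6,251.15

COGS = $7,157.00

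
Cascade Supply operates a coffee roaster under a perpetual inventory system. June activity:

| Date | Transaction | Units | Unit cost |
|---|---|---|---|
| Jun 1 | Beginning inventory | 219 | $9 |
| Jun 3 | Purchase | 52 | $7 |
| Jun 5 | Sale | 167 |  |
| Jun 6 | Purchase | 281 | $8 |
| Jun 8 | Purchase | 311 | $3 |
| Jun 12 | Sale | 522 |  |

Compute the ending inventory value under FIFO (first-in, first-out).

Jun 5, 167 sold [FIFO — oldest first]: 167 @ $9 = $1,503
Jun 12, 522 sold [FIFO — oldest first]: 52 @ $9 + 52 @ $7 + 281 @ $8 + 137 @ $3 = $3,491
Total COGS = $1,503 + $3,491 = $4,994
Ending inventory: 174 @ $3 = $522
Check: goods available $5,516 = COGS $4,994 + ending $522

Ending inventory = $522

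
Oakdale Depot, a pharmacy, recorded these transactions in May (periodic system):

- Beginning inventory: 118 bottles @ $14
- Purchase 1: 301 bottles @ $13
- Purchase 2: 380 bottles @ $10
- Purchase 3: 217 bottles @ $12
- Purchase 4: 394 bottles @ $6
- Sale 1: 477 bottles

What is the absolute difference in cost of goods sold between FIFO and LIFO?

$2,785

FIFO COGS: 118 @ $14 + 301 @ $13 + 58 @ $10 = $6,145
LIFO COGS: 394 @ $6 + 83 @ $12 = $3,360
Difference = |$6,145 − $3,360| = $2,785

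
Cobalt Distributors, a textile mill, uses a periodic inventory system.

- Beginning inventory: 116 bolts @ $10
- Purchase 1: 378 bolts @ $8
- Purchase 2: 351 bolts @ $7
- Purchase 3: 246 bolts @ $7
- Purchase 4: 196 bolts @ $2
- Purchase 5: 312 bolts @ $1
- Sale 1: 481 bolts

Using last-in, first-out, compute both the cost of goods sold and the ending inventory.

Sale 1 (481) [LIFO — newest first]: 312 @ $1 + 169 @ $2 = $650
Ending inventory: 116 @ $10 + 378 @ $8 + 351 @ $7 + 246 @ $7 + 27 @ $2 = $8,417
Check: goods available $9,067 = COGS $650 + ending $8,417

COGS = $650; ending inventory = $8,417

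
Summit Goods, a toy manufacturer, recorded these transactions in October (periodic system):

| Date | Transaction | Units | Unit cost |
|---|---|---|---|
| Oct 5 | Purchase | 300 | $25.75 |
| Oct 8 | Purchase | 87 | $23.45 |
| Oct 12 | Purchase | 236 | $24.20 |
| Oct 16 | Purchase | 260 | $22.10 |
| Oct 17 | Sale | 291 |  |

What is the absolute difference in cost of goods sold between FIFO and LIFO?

FIFO COGS: 291 @ $25.75 = $7,493.25
LIFO COGS: 260 @ $22.10 + 31 @ $24.20 = $6,496.20
Difference = |$7,493.25 − $6,496.20| = $997.05

$997.05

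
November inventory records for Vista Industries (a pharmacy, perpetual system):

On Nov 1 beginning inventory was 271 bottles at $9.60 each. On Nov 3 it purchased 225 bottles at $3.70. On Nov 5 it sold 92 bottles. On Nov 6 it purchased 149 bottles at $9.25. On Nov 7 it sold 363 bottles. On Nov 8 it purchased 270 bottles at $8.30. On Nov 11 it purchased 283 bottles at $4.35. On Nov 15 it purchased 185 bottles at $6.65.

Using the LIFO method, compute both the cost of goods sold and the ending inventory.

Nov 5, 92 sold [LIFO — newest first]: 92 @ $3.70 = $340.40
Nov 7, 363 sold [LIFO — newest first]: 149 @ $9.25 + 133 @ $3.70 + 81 @ $9.60 = $2,647.95
Total COGS = $340.40 + $2,647.95 = $2,988.35
Ending inventory: 190 @ $9.60 + 270 @ $8.30 + 283 @ $4.35 + 185 @ $6.65 = $6,526.30

COGS = $2,988.35; ending inventory = $6,526.30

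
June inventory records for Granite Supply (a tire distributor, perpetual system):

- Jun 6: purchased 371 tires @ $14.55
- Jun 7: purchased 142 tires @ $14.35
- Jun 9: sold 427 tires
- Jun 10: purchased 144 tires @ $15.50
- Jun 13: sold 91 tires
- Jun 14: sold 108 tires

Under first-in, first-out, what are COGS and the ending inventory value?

Jun 9, 427 sold [FIFO — oldest first]: 371 @ $14.55 + 56 @ $14.35 = $6,201.65
Jun 13, 91 sold [FIFO — oldest first]: 86 @ $14.35 + 5 @ $15.50 = $1,311.60
Jun 14, 108 sold [FIFO — oldest first]: 108 @ $15.50 = $1,674.00
Total COGS = $6,201.65 + $1,311.60 + $1,674.00 = $9,187.25
Ending inventory: 31 @ $15.50 = $480.50

COGS = $9,187.25; ending inventory = $480.50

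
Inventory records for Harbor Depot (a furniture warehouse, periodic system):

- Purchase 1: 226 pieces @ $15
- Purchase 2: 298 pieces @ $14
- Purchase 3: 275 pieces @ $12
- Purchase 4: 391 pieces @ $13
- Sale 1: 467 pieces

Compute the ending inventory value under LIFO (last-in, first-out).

Ending inventory = $9,950

Sale 1 (467) [LIFO — newest first]: 391 @ $13 + 76 @ $12 = $5,995
Ending inventory: 226 @ $15 + 298 @ $14 + 199 @ $12 = $9,950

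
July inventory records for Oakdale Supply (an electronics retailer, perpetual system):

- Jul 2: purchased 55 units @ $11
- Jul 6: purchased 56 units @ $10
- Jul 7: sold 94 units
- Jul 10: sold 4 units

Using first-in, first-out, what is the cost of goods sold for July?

COGS = $1,035

Jul 7, 94 sold [FIFO — oldest first]: 55 @ $11 + 39 @ $10 = $995
Jul 10, 4 sold [FIFO — oldest first]: 4 @ $10 = $40
Total COGS = $995 + $40 = $1,035
Ending inventory: 13 @ $10 = $130
Check: goods available $1,165 = COGS $1,035 + ending $130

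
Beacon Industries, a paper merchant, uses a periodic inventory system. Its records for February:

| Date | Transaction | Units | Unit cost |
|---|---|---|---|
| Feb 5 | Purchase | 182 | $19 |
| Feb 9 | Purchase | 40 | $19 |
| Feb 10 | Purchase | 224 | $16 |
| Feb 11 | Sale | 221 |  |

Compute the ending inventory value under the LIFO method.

Ending inventory = $4,266

Feb 11, 221 sold [LIFO — newest first]: 221 @ $16 = $3,536
Ending inventory: 182 @ $19 + 40 @ $19 + 3 @ $16 = $4,266
Check: goods available $7,802 = COGS $3,536 + ending $4,266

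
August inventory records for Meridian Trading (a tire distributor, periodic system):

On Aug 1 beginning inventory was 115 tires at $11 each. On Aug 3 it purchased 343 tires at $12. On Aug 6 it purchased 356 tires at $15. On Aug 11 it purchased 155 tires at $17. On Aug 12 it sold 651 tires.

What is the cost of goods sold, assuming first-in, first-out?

COGS = $8,276

Aug 12, 651 sold [FIFO — oldest first]: 115 @ $11 + 343 @ $12 + 193 @ $15 = $8,276
Ending inventory: 163 @ $15 + 155 @ $17 = $5,080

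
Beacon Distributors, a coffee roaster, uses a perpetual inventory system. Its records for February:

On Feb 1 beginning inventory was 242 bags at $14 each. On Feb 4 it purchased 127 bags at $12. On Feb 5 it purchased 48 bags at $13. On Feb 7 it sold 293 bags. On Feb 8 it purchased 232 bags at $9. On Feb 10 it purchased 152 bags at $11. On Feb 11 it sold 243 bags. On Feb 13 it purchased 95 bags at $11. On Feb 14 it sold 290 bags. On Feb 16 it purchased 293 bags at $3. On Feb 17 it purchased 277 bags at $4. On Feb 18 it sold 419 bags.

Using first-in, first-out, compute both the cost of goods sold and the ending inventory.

COGS = $11,444; ending inventory = $884

Feb 7, 293 sold [FIFO — oldest first]: 242 @ $14 + 51 @ $12 = $4,000
Feb 11, 243 sold [FIFO — oldest first]: 76 @ $12 + 48 @ $13 + 119 @ $9 = $2,607
Feb 14, 290 sold [FIFO — oldest first]: 113 @ $9 + 152 @ $11 + 25 @ $11 = $2,964
Feb 18, 419 sold [FIFO — oldest first]: 70 @ $11 + 293 @ $3 + 56 @ $4 = $1,873
Total COGS = $4,000 + $2,607 + $2,964 + $1,873 = $11,444
Ending inventory: 221 @ $4 = $884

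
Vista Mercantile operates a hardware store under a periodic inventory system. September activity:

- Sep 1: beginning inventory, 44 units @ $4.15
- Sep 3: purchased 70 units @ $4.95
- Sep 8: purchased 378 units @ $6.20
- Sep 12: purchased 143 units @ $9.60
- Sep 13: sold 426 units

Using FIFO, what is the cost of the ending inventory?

Sep 13, 426 sold [FIFO — oldest first]: 44 @ $4.15 + 70 @ $4.95 + 312 @ $6.20 = $2,463.50
Ending inventory: 66 @ $6.20 + 143 @ $9.60 = $1,782.00

Ending inventory = $1,782.00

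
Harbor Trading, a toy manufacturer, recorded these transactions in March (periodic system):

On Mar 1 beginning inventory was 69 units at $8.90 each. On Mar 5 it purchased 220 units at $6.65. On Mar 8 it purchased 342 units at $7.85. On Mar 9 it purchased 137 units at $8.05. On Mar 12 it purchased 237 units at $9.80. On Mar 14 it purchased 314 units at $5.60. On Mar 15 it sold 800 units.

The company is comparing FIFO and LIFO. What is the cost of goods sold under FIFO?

COGS = $6,178.25

FIFO COGS: 69 @ $8.90 + 220 @ $6.65 + 342 @ $7.85 + 137 @ $8.05 + 32 @ $9.80 = $6,178.25
LIFO COGS: 314 @ $5.60 + 237 @ $9.80 + 137 @ $8.05 + 112 @ $7.85 = $6,063.05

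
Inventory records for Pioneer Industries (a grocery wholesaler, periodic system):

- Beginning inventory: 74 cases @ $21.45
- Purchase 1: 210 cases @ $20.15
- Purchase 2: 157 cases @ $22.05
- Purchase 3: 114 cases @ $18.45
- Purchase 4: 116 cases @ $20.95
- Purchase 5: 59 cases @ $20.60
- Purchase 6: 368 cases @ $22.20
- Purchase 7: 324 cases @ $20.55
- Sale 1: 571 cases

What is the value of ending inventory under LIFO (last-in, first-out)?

Sale 1 (571) [LIFO — newest first]: 324 @ $20.55 + 247 @ $22.20 = $12,141.60
Ending inventory: 74 @ $21.45 + 210 @ $20.15 + 157 @ $22.05 + 114 @ $18.45 + 116 @ $20.95 + 59 @ $20.60 + 121 @ $22.20 = $17,715.75
Check: goods available $29,857.35 = COGS $12,141.60 + ending $17,715.75

Ending inventory = $17,715.75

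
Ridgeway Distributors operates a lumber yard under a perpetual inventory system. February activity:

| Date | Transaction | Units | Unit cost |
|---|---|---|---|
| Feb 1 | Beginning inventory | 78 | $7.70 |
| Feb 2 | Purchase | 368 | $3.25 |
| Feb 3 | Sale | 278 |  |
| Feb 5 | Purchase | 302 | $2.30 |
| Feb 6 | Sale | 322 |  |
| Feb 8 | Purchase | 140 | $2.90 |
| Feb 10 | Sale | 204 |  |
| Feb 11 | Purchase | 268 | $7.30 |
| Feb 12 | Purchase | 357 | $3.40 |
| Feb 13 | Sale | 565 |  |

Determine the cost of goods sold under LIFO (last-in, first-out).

Feb 3, 278 sold [LIFO — newest first]: 278 @ $3.25 = $903.50
Feb 6, 322 sold [LIFO — newest first]: 302 @ $2.30 + 20 @ $3.25 = $759.60
Feb 10, 204 sold [LIFO — newest first]: 140 @ $2.90 + 64 @ $3.25 = $614.00
Feb 13, 565 sold [LIFO — newest first]: 357 @ $3.40 + 208 @ $7.30 = $2,732.20
Total COGS = $903.50 + $759.60 + $614.00 + $2,732.20 = $5,009.30
Ending inventory: 78 @ $7.70 + 6 @ $3.25 + 60 @ $7.30 = $1,058.10

COGS = $5,009.30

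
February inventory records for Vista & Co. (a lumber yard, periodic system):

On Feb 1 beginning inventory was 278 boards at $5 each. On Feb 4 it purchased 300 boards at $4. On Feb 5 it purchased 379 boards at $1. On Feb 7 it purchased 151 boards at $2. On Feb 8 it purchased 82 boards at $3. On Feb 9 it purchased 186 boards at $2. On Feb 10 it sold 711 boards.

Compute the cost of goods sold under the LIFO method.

Feb 10, 711 sold [LIFO — newest first]: 186 @ $2 + 82 @ $3 + 151 @ $2 + 292 @ $1 = $1,212
Ending inventory: 278 @ $5 + 300 @ $4 + 87 @ $1 = $2,677
Check: goods available $3,889 = COGS $1,212 + ending $2,677

COGS = $1,212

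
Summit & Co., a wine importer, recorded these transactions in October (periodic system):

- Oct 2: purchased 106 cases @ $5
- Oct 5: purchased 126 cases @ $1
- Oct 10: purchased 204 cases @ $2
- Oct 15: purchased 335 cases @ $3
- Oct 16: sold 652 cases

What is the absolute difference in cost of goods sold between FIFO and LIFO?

$186

FIFO COGS: 106 @ $5 + 126 @ $1 + 204 @ $2 + 216 @ $3 = $1,712
LIFO COGS: 335 @ $3 + 204 @ $2 + 113 @ $1 = $1,526
Difference = |$1,712 − $1,526| = $186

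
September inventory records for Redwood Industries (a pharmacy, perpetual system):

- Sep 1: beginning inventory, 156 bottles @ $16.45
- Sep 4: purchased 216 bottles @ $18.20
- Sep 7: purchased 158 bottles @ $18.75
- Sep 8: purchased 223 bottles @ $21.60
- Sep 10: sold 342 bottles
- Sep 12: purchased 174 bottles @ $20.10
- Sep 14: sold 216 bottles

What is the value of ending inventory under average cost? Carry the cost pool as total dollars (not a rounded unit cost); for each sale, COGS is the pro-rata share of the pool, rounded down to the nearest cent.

Ending inventory = $7,121.31

After Sep 1: 156 on hand, pool $2,566.20 (≈ $16.4500 each)
After Sep 4: 372 on hand, pool $6,497.40 (≈ $17.4661 each)
After Sep 7: 530 on hand, pool $9,459.90 (≈ $17.8489 each)
After Sep 8: 753 on hand, pool $14,276.70 (≈ $18.9598 each)
Sep 10, sell 342: 342/753 × $14,276.70 → $6,484.23
After Sep 12: 585 on hand, pool $11,289.87 (≈ $19.2989 each)
Sep 14, sell 216: 216/585 × $11,289.87 → $4,168.56
Total COGS = $6,484.23 + $4,168.56 = $10,652.79
Ending inventory (cost pool remaining) = $7,121.31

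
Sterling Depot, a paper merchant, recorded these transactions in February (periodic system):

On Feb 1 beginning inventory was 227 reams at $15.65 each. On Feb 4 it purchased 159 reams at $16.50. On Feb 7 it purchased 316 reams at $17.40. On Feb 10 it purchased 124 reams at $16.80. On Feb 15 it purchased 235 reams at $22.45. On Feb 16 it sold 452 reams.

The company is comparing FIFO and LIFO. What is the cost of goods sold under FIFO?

FIFO COGS: 227 @ $15.65 + 159 @ $16.50 + 66 @ $17.40 = $7,324.45
LIFO COGS: 235 @ $22.45 + 124 @ $16.80 + 93 @ $17.40 = $8,977.15

COGS = $7,324.45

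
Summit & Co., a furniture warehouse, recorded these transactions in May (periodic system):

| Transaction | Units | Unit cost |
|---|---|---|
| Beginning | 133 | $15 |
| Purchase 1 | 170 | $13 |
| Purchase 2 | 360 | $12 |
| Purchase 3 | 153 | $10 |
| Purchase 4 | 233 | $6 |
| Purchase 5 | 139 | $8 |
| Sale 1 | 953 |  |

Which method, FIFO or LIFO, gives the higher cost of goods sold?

FIFO COGS: 133 @ $15 + 170 @ $13 + 360 @ $12 + 153 @ $10 + 137 @ $6 = $10,877
LIFO COGS: 139 @ $8 + 233 @ $6 + 153 @ $10 + 360 @ $12 + 68 @ $13 = $9,244

FIFO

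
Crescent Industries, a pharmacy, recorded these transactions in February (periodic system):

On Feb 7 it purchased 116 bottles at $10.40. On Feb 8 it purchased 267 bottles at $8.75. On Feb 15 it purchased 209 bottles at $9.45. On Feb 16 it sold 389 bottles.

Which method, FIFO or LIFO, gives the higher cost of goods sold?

FIFO

FIFO COGS: 116 @ $10.40 + 267 @ $8.75 + 6 @ $9.45 = $3,599.35
LIFO COGS: 209 @ $9.45 + 180 @ $8.75 = $3,550.05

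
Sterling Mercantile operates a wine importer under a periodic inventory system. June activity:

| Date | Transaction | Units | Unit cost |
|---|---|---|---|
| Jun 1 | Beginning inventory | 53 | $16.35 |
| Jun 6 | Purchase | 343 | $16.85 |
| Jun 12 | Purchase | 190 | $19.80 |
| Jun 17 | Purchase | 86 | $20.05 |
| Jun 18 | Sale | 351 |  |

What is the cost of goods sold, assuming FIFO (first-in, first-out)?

COGS = $5,887.85

Jun 18, 351 sold [FIFO — oldest first]: 53 @ $16.35 + 298 @ $16.85 = $5,887.85
Ending inventory: 45 @ $16.85 + 190 @ $19.80 + 86 @ $20.05 = $6,244.55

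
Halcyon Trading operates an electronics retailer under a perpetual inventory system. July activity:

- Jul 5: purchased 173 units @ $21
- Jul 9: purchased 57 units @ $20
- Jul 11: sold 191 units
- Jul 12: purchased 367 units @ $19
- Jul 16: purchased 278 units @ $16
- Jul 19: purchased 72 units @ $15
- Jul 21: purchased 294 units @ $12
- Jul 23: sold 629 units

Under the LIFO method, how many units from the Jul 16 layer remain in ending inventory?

Jul 11, 191 sold [LIFO — newest first]: 57 @ $20 + 134 @ $21 = $3,954
Jul 23, 629 sold [LIFO — newest first]: 294 @ $12 + 72 @ $15 + 263 @ $16 = $8,816
Total COGS = $3,954 + $8,816 = $12,770
Ending inventory: 39 @ $21 + 367 @ $19 + 15 @ $16 = $8,032

15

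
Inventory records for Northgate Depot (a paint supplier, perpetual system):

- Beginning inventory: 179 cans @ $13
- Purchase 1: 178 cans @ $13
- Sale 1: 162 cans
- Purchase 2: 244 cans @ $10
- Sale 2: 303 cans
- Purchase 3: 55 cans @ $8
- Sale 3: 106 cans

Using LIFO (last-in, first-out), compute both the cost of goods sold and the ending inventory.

COGS = $6,416; ending inventory = $1,105

Sale 1 (162) [LIFO — newest first]: 162 @ $13 = $2,106
Sale 2 (303) [LIFO — newest first]: 244 @ $10 + 16 @ $13 + 43 @ $13 = $3,207
Sale 3 (106) [LIFO — newest first]: 55 @ $8 + 51 @ $13 = $1,103
Total COGS = $2,106 + $3,207 + $1,103 = $6,416
Ending inventory: 85 @ $13 = $1,105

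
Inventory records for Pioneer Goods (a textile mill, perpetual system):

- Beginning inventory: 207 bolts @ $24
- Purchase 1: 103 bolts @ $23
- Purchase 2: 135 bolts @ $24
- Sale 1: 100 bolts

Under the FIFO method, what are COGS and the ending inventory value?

Sale 1 (100) [FIFO — oldest first]: 100 @ $24 = $2,400
Ending inventory: 107 @ $24 + 103 @ $23 + 135 @ $24 = $8,177
Check: goods available $10,577 = COGS $2,400 + ending $8,177

COGS = $2,400; ending inventory = $8,177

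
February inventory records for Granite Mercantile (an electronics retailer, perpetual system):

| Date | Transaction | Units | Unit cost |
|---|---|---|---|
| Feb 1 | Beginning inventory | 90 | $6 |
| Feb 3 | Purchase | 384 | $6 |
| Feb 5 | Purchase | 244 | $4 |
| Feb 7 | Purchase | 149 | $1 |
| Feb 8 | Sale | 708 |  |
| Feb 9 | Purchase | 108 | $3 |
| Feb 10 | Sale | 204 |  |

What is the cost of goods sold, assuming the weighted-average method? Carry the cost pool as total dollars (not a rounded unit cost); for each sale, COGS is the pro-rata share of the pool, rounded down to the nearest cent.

After Feb 1: 90 on hand, pool $540.00 (≈ $6.0000 each)
After Feb 3: 474 on hand, pool $2,844.00 (≈ $6.0000 each)
After Feb 5: 718 on hand, pool $3,820.00 (≈ $5.3203 each)
After Feb 7: 867 on hand, pool $3,969.00 (≈ $4.5779 each)
Feb 8, sell 708: 708/867 × $3,969.00 → $3,241.12
After Feb 9: 267 on hand, pool $1,051.88 (≈ $3.9396 each)
Feb 10, sell 204: 204/267 × $1,051.88 → $803.68
Total COGS = $3,241.12 + $803.68 = $4,044.80
Ending inventory (cost pool remaining) = $248.20

COGS = $4,044.80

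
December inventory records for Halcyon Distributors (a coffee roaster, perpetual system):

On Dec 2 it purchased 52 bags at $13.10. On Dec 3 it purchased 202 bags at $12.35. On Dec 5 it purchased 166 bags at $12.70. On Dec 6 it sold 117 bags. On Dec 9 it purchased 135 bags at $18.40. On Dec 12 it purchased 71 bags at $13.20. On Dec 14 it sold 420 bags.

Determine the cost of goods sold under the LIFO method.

COGS = $7,567.15

Dec 6, 117 sold [LIFO — newest first]: 117 @ $12.70 = $1,485.90
Dec 14, 420 sold [LIFO — newest first]: 71 @ $13.20 + 135 @ $18.40 + 49 @ $12.70 + 165 @ $12.35 = $6,081.25
Total COGS = $1,485.90 + $6,081.25 = $7,567.15
Ending inventory: 52 @ $13.10 + 37 @ $12.35 = $1,138.15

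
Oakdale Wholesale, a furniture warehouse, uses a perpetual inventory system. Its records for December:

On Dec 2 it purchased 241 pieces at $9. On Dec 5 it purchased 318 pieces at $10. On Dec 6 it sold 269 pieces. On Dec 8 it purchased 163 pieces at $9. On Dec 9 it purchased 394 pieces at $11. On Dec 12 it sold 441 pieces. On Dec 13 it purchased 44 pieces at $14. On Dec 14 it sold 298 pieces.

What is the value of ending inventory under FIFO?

Ending inventory = $1,804

Dec 6, 269 sold [FIFO — oldest first]: 241 @ $9 + 28 @ $10 = $2,449
Dec 12, 441 sold [FIFO — oldest first]: 290 @ $10 + 151 @ $9 = $4,259
Dec 14, 298 sold [FIFO — oldest first]: 12 @ $9 + 286 @ $11 = $3,254
Total COGS = $2,449 + $4,259 + $3,254 = $9,962
Ending inventory: 108 @ $11 + 44 @ $14 = $1,804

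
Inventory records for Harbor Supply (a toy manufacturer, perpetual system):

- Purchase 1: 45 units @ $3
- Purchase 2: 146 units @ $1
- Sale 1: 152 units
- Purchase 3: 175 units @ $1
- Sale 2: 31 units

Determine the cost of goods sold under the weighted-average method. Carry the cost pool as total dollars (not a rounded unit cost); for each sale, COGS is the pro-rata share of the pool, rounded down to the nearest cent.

After Purchase 1: 45 on hand, pool $135.00 (≈ $3.0000 each)
After Purchase 2: 191 on hand, pool $281.00 (≈ $1.4712 each)
Sale 1, sell 152: 152/191 × $281.00 → $223.62
After Purchase 3: 214 on hand, pool $232.38 (≈ $1.0859 each)
Sale 2, sell 31: 31/214 × $232.38 → $33.66
Total COGS = $223.62 + $33.66 = $257.28
Ending inventory (cost pool remaining) = $198.72

COGS = $257.28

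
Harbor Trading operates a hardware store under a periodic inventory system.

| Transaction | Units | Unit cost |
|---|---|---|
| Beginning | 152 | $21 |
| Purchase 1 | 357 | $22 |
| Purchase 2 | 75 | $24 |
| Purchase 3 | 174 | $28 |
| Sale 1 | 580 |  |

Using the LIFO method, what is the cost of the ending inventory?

Sale 1 (580) [LIFO — newest first]: 174 @ $28 + 75 @ $24 + 331 @ $22 = $13,954
Ending inventory: 152 @ $21 + 26 @ $22 = $3,764

Ending inventory = $3,764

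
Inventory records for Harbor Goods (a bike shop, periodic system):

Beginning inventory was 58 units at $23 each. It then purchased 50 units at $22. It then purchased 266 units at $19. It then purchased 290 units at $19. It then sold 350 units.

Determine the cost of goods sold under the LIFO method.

COGS = $6,650

Sale 1 (350) [LIFO — newest first]: 290 @ $19 + 60 @ $19 = $6,650
Ending inventory: 58 @ $23 + 50 @ $22 + 206 @ $19 = $6,348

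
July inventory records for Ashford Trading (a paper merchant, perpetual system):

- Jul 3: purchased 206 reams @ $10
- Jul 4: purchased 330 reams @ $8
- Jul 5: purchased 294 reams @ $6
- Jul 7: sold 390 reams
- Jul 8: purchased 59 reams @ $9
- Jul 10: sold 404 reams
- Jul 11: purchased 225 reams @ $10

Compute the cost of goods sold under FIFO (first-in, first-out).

COGS = $6,248

Jul 7, 390 sold [FIFO — oldest first]: 206 @ $10 + 184 @ $8 = $3,532
Jul 10, 404 sold [FIFO — oldest first]: 146 @ $8 + 258 @ $6 = $2,716
Total COGS = $3,532 + $2,716 = $6,248
Ending inventory: 36 @ $6 + 59 @ $9 + 225 @ $10 = $2,997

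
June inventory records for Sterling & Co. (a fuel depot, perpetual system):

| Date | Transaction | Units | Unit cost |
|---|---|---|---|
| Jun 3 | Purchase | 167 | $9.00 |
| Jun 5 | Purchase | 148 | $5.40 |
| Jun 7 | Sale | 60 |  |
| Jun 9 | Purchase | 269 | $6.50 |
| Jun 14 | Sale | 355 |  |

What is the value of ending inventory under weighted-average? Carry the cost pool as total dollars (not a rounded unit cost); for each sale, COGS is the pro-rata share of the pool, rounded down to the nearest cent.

Ending inventory = $1,165.01

After Jun 3: 167 on hand, pool $1,503.00 (≈ $9.0000 each)
After Jun 5: 315 on hand, pool $2,302.20 (≈ $7.3086 each)
Jun 7, sell 60: 60/315 × $2,302.20 → $438.51
After Jun 9: 524 on hand, pool $3,612.19 (≈ $6.8935 each)
Jun 14, sell 355: 355/524 × $3,612.19 → $2,447.18
Total COGS = $438.51 + $2,447.18 = $2,885.69
Ending inventory (cost pool remaining) = $1,165.01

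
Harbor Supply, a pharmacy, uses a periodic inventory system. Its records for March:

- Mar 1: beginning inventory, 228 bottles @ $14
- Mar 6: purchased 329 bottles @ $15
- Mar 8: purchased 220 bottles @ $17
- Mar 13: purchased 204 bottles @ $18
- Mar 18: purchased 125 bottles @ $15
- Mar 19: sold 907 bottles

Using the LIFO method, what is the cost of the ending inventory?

Ending inventory = $2,786

Mar 19, 907 sold [LIFO — newest first]: 125 @ $15 + 204 @ $18 + 220 @ $17 + 329 @ $15 + 29 @ $14 = $14,628
Ending inventory: 199 @ $14 = $2,786
Check: goods available $17,414 = COGS $14,628 + ending $2,786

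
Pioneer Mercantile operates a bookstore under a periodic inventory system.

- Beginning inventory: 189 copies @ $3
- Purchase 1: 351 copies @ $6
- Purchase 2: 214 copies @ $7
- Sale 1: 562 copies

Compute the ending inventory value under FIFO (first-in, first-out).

Sale 1 (562) [FIFO — oldest first]: 189 @ $3 + 351 @ $6 + 22 @ $7 = $2,827
Ending inventory: 192 @ $7 = $1,344

Ending inventory = $1,344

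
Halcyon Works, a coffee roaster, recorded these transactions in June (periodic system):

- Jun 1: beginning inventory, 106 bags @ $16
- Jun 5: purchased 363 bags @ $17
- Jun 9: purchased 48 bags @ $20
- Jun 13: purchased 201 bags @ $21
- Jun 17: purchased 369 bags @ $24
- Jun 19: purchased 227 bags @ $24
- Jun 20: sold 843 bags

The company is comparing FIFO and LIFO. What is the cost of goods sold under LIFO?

COGS = $19,445

FIFO COGS: 106 @ $16 + 363 @ $17 + 48 @ $20 + 201 @ $21 + 125 @ $24 = $16,048
LIFO COGS: 227 @ $24 + 369 @ $24 + 201 @ $21 + 46 @ $20 = $19,445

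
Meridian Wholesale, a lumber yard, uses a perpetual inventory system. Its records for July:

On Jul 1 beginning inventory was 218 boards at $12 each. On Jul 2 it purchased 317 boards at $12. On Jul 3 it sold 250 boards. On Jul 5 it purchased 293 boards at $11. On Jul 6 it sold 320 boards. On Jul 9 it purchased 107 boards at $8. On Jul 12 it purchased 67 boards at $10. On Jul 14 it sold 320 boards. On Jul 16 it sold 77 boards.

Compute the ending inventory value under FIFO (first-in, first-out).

Jul 3, 250 sold [FIFO — oldest first]: 218 @ $12 + 32 @ $12 = $3,000
Jul 6, 320 sold [FIFO — oldest first]: 285 @ $12 + 35 @ $11 = $3,805
Jul 14, 320 sold [FIFO — oldest first]: 258 @ $11 + 62 @ $8 = $3,334
Jul 16, 77 sold [FIFO — oldest first]: 45 @ $8 + 32 @ $10 = $680
Total COGS = $3,000 + $3,805 + $3,334 + $680 = $10,819
Ending inventory: 35 @ $10 = $350

Ending inventory = $350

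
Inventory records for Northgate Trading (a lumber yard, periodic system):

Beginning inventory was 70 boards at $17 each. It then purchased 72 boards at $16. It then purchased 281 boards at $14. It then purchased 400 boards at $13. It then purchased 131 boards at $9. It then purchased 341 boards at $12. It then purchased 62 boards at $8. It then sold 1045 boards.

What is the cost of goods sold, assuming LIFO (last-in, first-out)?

Sale 1 (1045) [LIFO — newest first]: 62 @ $8 + 341 @ $12 + 131 @ $9 + 400 @ $13 + 111 @ $14 = $12,521
Ending inventory: 70 @ $17 + 72 @ $16 + 170 @ $14 = $4,722

COGS = $12,521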